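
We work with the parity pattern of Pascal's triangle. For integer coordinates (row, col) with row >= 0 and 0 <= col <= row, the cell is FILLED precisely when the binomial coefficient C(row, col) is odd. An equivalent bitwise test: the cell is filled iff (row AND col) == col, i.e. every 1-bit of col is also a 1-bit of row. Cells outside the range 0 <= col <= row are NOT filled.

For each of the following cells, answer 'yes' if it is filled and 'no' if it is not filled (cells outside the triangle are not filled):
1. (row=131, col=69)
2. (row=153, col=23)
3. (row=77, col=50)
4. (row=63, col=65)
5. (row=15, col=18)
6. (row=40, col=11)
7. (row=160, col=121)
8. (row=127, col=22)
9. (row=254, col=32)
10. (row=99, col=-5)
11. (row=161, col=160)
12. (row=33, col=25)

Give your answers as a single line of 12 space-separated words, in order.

(131,69): row=0b10000011, col=0b1000101, row AND col = 0b1 = 1; 1 != 69 -> empty
(153,23): row=0b10011001, col=0b10111, row AND col = 0b10001 = 17; 17 != 23 -> empty
(77,50): row=0b1001101, col=0b110010, row AND col = 0b0 = 0; 0 != 50 -> empty
(63,65): col outside [0, 63] -> not filled
(15,18): col outside [0, 15] -> not filled
(40,11): row=0b101000, col=0b1011, row AND col = 0b1000 = 8; 8 != 11 -> empty
(160,121): row=0b10100000, col=0b1111001, row AND col = 0b100000 = 32; 32 != 121 -> empty
(127,22): row=0b1111111, col=0b10110, row AND col = 0b10110 = 22; 22 == 22 -> filled
(254,32): row=0b11111110, col=0b100000, row AND col = 0b100000 = 32; 32 == 32 -> filled
(99,-5): col outside [0, 99] -> not filled
(161,160): row=0b10100001, col=0b10100000, row AND col = 0b10100000 = 160; 160 == 160 -> filled
(33,25): row=0b100001, col=0b11001, row AND col = 0b1 = 1; 1 != 25 -> empty

Answer: no no no no no no no yes yes no yes no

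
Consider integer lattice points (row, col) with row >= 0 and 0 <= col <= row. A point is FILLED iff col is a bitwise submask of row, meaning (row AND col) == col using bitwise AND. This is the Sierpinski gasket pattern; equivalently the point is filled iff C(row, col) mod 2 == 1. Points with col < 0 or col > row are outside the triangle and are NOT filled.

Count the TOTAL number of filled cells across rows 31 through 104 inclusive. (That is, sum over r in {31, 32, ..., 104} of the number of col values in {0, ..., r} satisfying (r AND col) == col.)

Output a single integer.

Answer: 1120

Derivation:
r31=11111 pc5: +32 =32
r32=100000 pc1: +2 =34
r33=100001 pc2: +4 =38
r34=100010 pc2: +4 =42
r35=100011 pc3: +8 =50
r36=100100 pc2: +4 =54
r37=100101 pc3: +8 =62
r38=100110 pc3: +8 =70
r39=100111 pc4: +16 =86
r40=101000 pc2: +4 =90
r41=101001 pc3: +8 =98
r42=101010 pc3: +8 =106
r43=101011 pc4: +16 =122
r44=101100 pc3: +8 =130
r45=101101 pc4: +16 =146
r46=101110 pc4: +16 =162
r47=101111 pc5: +32 =194
r48=110000 pc2: +4 =198
r49=110001 pc3: +8 =206
r50=110010 pc3: +8 =214
r51=110011 pc4: +16 =230
r52=110100 pc3: +8 =238
r53=110101 pc4: +16 =254
r54=110110 pc4: +16 =270
r55=110111 pc5: +32 =302
r56=111000 pc3: +8 =310
r57=111001 pc4: +16 =326
r58=111010 pc4: +16 =342
r59=111011 pc5: +32 =374
r60=111100 pc4: +16 =390
r61=111101 pc5: +32 =422
r62=111110 pc5: +32 =454
r63=111111 pc6: +64 =518
r64=1000000 pc1: +2 =520
r65=1000001 pc2: +4 =524
r66=1000010 pc2: +4 =528
r67=1000011 pc3: +8 =536
r68=1000100 pc2: +4 =540
r69=1000101 pc3: +8 =548
r70=1000110 pc3: +8 =556
r71=1000111 pc4: +16 =572
r72=1001000 pc2: +4 =576
r73=1001001 pc3: +8 =584
r74=1001010 pc3: +8 =592
r75=1001011 pc4: +16 =608
r76=1001100 pc3: +8 =616
r77=1001101 pc4: +16 =632
r78=1001110 pc4: +16 =648
r79=1001111 pc5: +32 =680
r80=1010000 pc2: +4 =684
r81=1010001 pc3: +8 =692
r82=1010010 pc3: +8 =700
r83=1010011 pc4: +16 =716
r84=1010100 pc3: +8 =724
r85=1010101 pc4: +16 =740
r86=1010110 pc4: +16 =756
r87=1010111 pc5: +32 =788
r88=1011000 pc3: +8 =796
r89=1011001 pc4: +16 =812
r90=1011010 pc4: +16 =828
r91=1011011 pc5: +32 =860
r92=1011100 pc4: +16 =876
r93=1011101 pc5: +32 =908
r94=1011110 pc5: +32 =940
r95=1011111 pc6: +64 =1004
r96=1100000 pc2: +4 =1008
r97=1100001 pc3: +8 =1016
r98=1100010 pc3: +8 =1024
r99=1100011 pc4: +16 =1040
r100=1100100 pc3: +8 =1048
r101=1100101 pc4: +16 =1064
r102=1100110 pc4: +16 =1080
r103=1100111 pc5: +32 =1112
r104=1101000 pc3: +8 =1120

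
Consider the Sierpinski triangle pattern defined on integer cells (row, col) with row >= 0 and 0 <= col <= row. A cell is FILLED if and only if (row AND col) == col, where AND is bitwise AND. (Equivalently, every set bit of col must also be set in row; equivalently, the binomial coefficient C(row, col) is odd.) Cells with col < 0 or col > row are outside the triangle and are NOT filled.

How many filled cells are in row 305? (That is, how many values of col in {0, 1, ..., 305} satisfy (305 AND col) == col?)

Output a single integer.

Answer: 16

Derivation:
305 in binary = 100110001
popcount(305) = number of 1-bits in 100110001 = 4
A col c satisfies (305 AND c) == c iff every set bit of c is also set in 305; each of the 4 set bits of 305 can independently be on or off in c.
count = 2^4 = 16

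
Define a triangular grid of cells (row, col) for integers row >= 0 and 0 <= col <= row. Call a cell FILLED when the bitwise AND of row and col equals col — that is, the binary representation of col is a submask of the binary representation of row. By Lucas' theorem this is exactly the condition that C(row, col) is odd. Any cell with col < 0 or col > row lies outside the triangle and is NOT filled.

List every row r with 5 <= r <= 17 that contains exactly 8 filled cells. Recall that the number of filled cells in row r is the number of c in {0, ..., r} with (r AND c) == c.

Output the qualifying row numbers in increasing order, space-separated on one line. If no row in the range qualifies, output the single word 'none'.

Answer: 7 11 13 14

Derivation:
Row r has 2^popcount(r) filled cells, so we need popcount(r) = log2(8) = 3.
Scan r = 5..17 and keep those with exactly 3 one-bits:
r=5=101 popcount=2 -> skip
r=6=110 popcount=2 -> skip
r=7=111 popcount=3 -> KEEP
r=8=1000 popcount=1 -> skip
r=9=1001 popcount=2 -> skip
r=10=1010 popcount=2 -> skip
r=11=1011 popcount=3 -> KEEP
r=12=1100 popcount=2 -> skip
r=13=1101 popcount=3 -> KEEP
r=14=1110 popcount=3 -> KEEP
r=15=1111 popcount=4 -> skip
r=16=10000 popcount=1 -> skip
r=17=10001 popcount=2 -> skip
Kept rows: 7 11 13 14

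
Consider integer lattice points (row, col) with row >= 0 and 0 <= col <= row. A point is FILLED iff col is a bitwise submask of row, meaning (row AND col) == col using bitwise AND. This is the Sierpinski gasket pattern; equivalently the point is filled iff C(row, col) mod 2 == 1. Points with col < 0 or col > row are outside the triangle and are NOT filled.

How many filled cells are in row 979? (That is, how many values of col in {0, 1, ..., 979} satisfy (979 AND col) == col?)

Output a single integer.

979 in binary = 1111010011
popcount(979) = number of 1-bits in 1111010011 = 7
A col c satisfies (979 AND c) == c iff every set bit of c is also set in 979; each of the 7 set bits of 979 can independently be on or off in c.
count = 2^7 = 128

Answer: 128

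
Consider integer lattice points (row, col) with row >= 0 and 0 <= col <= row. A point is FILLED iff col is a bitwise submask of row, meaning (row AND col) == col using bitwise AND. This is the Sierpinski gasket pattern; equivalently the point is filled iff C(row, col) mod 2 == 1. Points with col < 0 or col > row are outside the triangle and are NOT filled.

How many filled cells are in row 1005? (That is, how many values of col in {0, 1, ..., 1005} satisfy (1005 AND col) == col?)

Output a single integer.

Answer: 256

Derivation:
1005 in binary = 1111101101
popcount(1005) = number of 1-bits in 1111101101 = 8
A col c satisfies (1005 AND c) == c iff every set bit of c is also set in 1005; each of the 8 set bits of 1005 can independently be on or off in c.
count = 2^8 = 256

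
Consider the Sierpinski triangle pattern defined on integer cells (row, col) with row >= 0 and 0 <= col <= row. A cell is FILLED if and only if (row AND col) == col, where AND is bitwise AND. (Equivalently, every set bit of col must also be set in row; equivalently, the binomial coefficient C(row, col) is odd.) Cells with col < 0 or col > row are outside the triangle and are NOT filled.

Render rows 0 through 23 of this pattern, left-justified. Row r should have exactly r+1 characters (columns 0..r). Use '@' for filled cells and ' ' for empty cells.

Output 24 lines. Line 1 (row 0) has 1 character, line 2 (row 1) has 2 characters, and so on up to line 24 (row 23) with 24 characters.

Answer: @
@@
@ @
@@@@
@   @
@@  @@
@ @ @ @
@@@@@@@@
@       @
@@      @@
@ @     @ @
@@@@    @@@@
@   @   @   @
@@  @@  @@  @@
@ @ @ @ @ @ @ @
@@@@@@@@@@@@@@@@
@               @
@@              @@
@ @             @ @
@@@@            @@@@
@   @           @   @
@@  @@          @@  @@
@ @ @ @         @ @ @ @
@@@@@@@@        @@@@@@@@

Derivation:
r0=0: @
r1=1: @@
r2=10: @ @
r3=11: @@@@
r4=100: @   @
r5=101: @@  @@
r6=110: @ @ @ @
r7=111: @@@@@@@@
r8=1000: @       @
r9=1001: @@      @@
r10=1010: @ @     @ @
r11=1011: @@@@    @@@@
r12=1100: @   @   @   @
r13=1101: @@  @@  @@  @@
r14=1110: @ @ @ @ @ @ @ @
r15=1111: @@@@@@@@@@@@@@@@
r16=10000: @               @
r17=10001: @@              @@
r18=10010: @ @             @ @
r19=10011: @@@@            @@@@
r20=10100: @   @           @   @
r21=10101: @@  @@          @@  @@
r22=10110: @ @ @ @         @ @ @ @
r23=10111: @@@@@@@@        @@@@@@@@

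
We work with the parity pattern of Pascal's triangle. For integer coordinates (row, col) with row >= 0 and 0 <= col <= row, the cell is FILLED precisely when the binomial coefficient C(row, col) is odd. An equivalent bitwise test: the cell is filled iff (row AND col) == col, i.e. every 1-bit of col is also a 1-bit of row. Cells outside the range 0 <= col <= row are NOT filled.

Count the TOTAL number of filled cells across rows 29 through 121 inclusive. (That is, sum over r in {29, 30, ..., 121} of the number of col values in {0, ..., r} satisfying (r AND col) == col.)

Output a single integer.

Answer: 1624

Derivation:
r29=11101 pc4: +16 =16
r30=11110 pc4: +16 =32
r31=11111 pc5: +32 =64
r32=100000 pc1: +2 =66
r33=100001 pc2: +4 =70
r34=100010 pc2: +4 =74
r35=100011 pc3: +8 =82
r36=100100 pc2: +4 =86
r37=100101 pc3: +8 =94
r38=100110 pc3: +8 =102
r39=100111 pc4: +16 =118
r40=101000 pc2: +4 =122
r41=101001 pc3: +8 =130
r42=101010 pc3: +8 =138
r43=101011 pc4: +16 =154
r44=101100 pc3: +8 =162
r45=101101 pc4: +16 =178
r46=101110 pc4: +16 =194
r47=101111 pc5: +32 =226
r48=110000 pc2: +4 =230
r49=110001 pc3: +8 =238
r50=110010 pc3: +8 =246
r51=110011 pc4: +16 =262
r52=110100 pc3: +8 =270
r53=110101 pc4: +16 =286
r54=110110 pc4: +16 =302
r55=110111 pc5: +32 =334
r56=111000 pc3: +8 =342
r57=111001 pc4: +16 =358
r58=111010 pc4: +16 =374
r59=111011 pc5: +32 =406
r60=111100 pc4: +16 =422
r61=111101 pc5: +32 =454
r62=111110 pc5: +32 =486
r63=111111 pc6: +64 =550
r64=1000000 pc1: +2 =552
r65=1000001 pc2: +4 =556
r66=1000010 pc2: +4 =560
r67=1000011 pc3: +8 =568
r68=1000100 pc2: +4 =572
r69=1000101 pc3: +8 =580
r70=1000110 pc3: +8 =588
r71=1000111 pc4: +16 =604
r72=1001000 pc2: +4 =608
r73=1001001 pc3: +8 =616
r74=1001010 pc3: +8 =624
r75=1001011 pc4: +16 =640
r76=1001100 pc3: +8 =648
r77=1001101 pc4: +16 =664
r78=1001110 pc4: +16 =680
r79=1001111 pc5: +32 =712
r80=1010000 pc2: +4 =716
r81=1010001 pc3: +8 =724
r82=1010010 pc3: +8 =732
r83=1010011 pc4: +16 =748
r84=1010100 pc3: +8 =756
r85=1010101 pc4: +16 =772
r86=1010110 pc4: +16 =788
r87=1010111 pc5: +32 =820
r88=1011000 pc3: +8 =828
r89=1011001 pc4: +16 =844
r90=1011010 pc4: +16 =860
r91=1011011 pc5: +32 =892
r92=1011100 pc4: +16 =908
r93=1011101 pc5: +32 =940
r94=1011110 pc5: +32 =972
r95=1011111 pc6: +64 =1036
r96=1100000 pc2: +4 =1040
r97=1100001 pc3: +8 =1048
r98=1100010 pc3: +8 =1056
r99=1100011 pc4: +16 =1072
r100=1100100 pc3: +8 =1080
r101=1100101 pc4: +16 =1096
r102=1100110 pc4: +16 =1112
r103=1100111 pc5: +32 =1144
r104=1101000 pc3: +8 =1152
r105=1101001 pc4: +16 =1168
r106=1101010 pc4: +16 =1184
r107=1101011 pc5: +32 =1216
r108=1101100 pc4: +16 =1232
r109=1101101 pc5: +32 =1264
r110=1101110 pc5: +32 =1296
r111=1101111 pc6: +64 =1360
r112=1110000 pc3: +8 =1368
r113=1110001 pc4: +16 =1384
r114=1110010 pc4: +16 =1400
r115=1110011 pc5: +32 =1432
r116=1110100 pc4: +16 =1448
r117=1110101 pc5: +32 =1480
r118=1110110 pc5: +32 =1512
r119=1110111 pc6: +64 =1576
r120=1111000 pc4: +16 =1592
r121=1111001 pc5: +32 =1624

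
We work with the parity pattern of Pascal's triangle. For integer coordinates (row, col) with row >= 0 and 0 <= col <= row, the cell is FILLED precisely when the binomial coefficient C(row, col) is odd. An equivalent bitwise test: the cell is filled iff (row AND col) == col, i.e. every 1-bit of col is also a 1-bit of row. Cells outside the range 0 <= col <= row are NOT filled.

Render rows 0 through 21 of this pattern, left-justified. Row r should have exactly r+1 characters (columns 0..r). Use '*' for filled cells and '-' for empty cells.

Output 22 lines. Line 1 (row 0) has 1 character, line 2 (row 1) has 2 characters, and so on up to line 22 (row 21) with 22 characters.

r0=0: *
r1=1: **
r2=10: *-*
r3=11: ****
r4=100: *---*
r5=101: **--**
r6=110: *-*-*-*
r7=111: ********
r8=1000: *-------*
r9=1001: **------**
r10=1010: *-*-----*-*
r11=1011: ****----****
r12=1100: *---*---*---*
r13=1101: **--**--**--**
r14=1110: *-*-*-*-*-*-*-*
r15=1111: ****************
r16=10000: *---------------*
r17=10001: **--------------**
r18=10010: *-*-------------*-*
r19=10011: ****------------****
r20=10100: *---*-----------*---*
r21=10101: **--**----------**--**

Answer: *
**
*-*
****
*---*
**--**
*-*-*-*
********
*-------*
**------**
*-*-----*-*
****----****
*---*---*---*
**--**--**--**
*-*-*-*-*-*-*-*
****************
*---------------*
**--------------**
*-*-------------*-*
****------------****
*---*-----------*---*
**--**----------**--**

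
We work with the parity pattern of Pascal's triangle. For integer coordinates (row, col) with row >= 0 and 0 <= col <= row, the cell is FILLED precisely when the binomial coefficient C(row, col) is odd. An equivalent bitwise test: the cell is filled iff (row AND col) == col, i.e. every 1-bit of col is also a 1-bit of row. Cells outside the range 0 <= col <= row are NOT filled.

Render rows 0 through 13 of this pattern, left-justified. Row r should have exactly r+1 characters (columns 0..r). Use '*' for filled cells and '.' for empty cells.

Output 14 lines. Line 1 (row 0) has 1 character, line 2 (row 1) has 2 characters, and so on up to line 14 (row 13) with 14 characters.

Answer: *
**
*.*
****
*...*
**..**
*.*.*.*
********
*.......*
**......**
*.*.....*.*
****....****
*...*...*...*
**..**..**..**

Derivation:
r0=0: *
r1=1: **
r2=10: *.*
r3=11: ****
r4=100: *...*
r5=101: **..**
r6=110: *.*.*.*
r7=111: ********
r8=1000: *.......*
r9=1001: **......**
r10=1010: *.*.....*.*
r11=1011: ****....****
r12=1100: *...*...*...*
r13=1101: **..**..**..**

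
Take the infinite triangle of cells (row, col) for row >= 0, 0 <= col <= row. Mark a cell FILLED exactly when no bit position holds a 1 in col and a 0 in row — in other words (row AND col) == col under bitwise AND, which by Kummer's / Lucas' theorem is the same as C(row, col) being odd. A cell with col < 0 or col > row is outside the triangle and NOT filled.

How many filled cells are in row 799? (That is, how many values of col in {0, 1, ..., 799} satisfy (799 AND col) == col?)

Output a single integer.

799 in binary = 1100011111
popcount(799) = number of 1-bits in 1100011111 = 7
A col c satisfies (799 AND c) == c iff every set bit of c is also set in 799; each of the 7 set bits of 799 can independently be on or off in c.
count = 2^7 = 128

Answer: 128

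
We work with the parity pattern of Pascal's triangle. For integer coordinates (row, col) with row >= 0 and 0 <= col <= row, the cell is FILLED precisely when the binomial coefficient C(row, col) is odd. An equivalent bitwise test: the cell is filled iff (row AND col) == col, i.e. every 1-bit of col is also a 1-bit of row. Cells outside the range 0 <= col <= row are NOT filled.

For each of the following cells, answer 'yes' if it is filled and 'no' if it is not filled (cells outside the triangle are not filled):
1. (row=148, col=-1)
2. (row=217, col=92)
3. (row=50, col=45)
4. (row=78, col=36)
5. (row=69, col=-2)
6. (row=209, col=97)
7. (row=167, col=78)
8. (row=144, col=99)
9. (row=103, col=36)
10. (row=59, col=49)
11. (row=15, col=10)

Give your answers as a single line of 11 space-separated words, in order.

(148,-1): col outside [0, 148] -> not filled
(217,92): row=0b11011001, col=0b1011100, row AND col = 0b1011000 = 88; 88 != 92 -> empty
(50,45): row=0b110010, col=0b101101, row AND col = 0b100000 = 32; 32 != 45 -> empty
(78,36): row=0b1001110, col=0b100100, row AND col = 0b100 = 4; 4 != 36 -> empty
(69,-2): col outside [0, 69] -> not filled
(209,97): row=0b11010001, col=0b1100001, row AND col = 0b1000001 = 65; 65 != 97 -> empty
(167,78): row=0b10100111, col=0b1001110, row AND col = 0b110 = 6; 6 != 78 -> empty
(144,99): row=0b10010000, col=0b1100011, row AND col = 0b0 = 0; 0 != 99 -> empty
(103,36): row=0b1100111, col=0b100100, row AND col = 0b100100 = 36; 36 == 36 -> filled
(59,49): row=0b111011, col=0b110001, row AND col = 0b110001 = 49; 49 == 49 -> filled
(15,10): row=0b1111, col=0b1010, row AND col = 0b1010 = 10; 10 == 10 -> filled

Answer: no no no no no no no no yes yes yes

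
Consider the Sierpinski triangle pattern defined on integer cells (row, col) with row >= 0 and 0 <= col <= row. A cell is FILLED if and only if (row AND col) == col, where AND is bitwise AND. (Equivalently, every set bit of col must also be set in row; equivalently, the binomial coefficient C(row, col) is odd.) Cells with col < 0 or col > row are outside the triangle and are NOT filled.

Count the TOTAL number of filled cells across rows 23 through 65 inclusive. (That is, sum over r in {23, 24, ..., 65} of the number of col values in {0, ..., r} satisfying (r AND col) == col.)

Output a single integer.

r23=10111 pc4: +16 =16
r24=11000 pc2: +4 =20
r25=11001 pc3: +8 =28
r26=11010 pc3: +8 =36
r27=11011 pc4: +16 =52
r28=11100 pc3: +8 =60
r29=11101 pc4: +16 =76
r30=11110 pc4: +16 =92
r31=11111 pc5: +32 =124
r32=100000 pc1: +2 =126
r33=100001 pc2: +4 =130
r34=100010 pc2: +4 =134
r35=100011 pc3: +8 =142
r36=100100 pc2: +4 =146
r37=100101 pc3: +8 =154
r38=100110 pc3: +8 =162
r39=100111 pc4: +16 =178
r40=101000 pc2: +4 =182
r41=101001 pc3: +8 =190
r42=101010 pc3: +8 =198
r43=101011 pc4: +16 =214
r44=101100 pc3: +8 =222
r45=101101 pc4: +16 =238
r46=101110 pc4: +16 =254
r47=101111 pc5: +32 =286
r48=110000 pc2: +4 =290
r49=110001 pc3: +8 =298
r50=110010 pc3: +8 =306
r51=110011 pc4: +16 =322
r52=110100 pc3: +8 =330
r53=110101 pc4: +16 =346
r54=110110 pc4: +16 =362
r55=110111 pc5: +32 =394
r56=111000 pc3: +8 =402
r57=111001 pc4: +16 =418
r58=111010 pc4: +16 =434
r59=111011 pc5: +32 =466
r60=111100 pc4: +16 =482
r61=111101 pc5: +32 =514
r62=111110 pc5: +32 =546
r63=111111 pc6: +64 =610
r64=1000000 pc1: +2 =612
r65=1000001 pc2: +4 =616

Answer: 616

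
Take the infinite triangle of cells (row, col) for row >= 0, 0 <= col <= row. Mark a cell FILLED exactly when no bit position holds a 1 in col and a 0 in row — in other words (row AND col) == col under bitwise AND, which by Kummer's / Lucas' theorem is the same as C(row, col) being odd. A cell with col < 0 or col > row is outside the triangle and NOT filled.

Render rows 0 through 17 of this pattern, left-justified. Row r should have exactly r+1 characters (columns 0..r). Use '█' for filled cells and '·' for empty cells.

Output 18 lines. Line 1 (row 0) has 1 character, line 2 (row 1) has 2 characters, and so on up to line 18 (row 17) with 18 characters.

r0=0: █
r1=1: ██
r2=10: █·█
r3=11: ████
r4=100: █···█
r5=101: ██··██
r6=110: █·█·█·█
r7=111: ████████
r8=1000: █·······█
r9=1001: ██······██
r10=1010: █·█·····█·█
r11=1011: ████····████
r12=1100: █···█···█···█
r13=1101: ██··██··██··██
r14=1110: █·█·█·█·█·█·█·█
r15=1111: ████████████████
r16=10000: █···············█
r17=10001: ██··············██

Answer: █
██
█·█
████
█···█
██··██
█·█·█·█
████████
█·······█
██······██
█·█·····█·█
████····████
█···█···█···█
██··██··██··██
█·█·█·█·█·█·█·█
████████████████
█···············█
██··············██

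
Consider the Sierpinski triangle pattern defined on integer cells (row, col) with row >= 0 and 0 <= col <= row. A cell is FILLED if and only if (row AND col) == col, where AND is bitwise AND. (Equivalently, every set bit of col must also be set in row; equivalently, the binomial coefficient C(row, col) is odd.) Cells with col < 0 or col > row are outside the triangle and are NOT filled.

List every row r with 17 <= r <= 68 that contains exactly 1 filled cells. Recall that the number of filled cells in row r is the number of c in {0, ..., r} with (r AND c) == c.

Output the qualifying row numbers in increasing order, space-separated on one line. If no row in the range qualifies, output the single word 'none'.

Answer: none

Derivation:
Row r has 2^popcount(r) filled cells, so we need popcount(r) = log2(1) = 0.
Scan r = 17..68 and keep those with exactly 0 one-bits:
r=17=10001 popcount=2 -> skip
r=18=10010 popcount=2 -> skip
r=19=10011 popcount=3 -> skip
r=20=10100 popcount=2 -> skip
r=21=10101 popcount=3 -> skip
r=22=10110 popcount=3 -> skip
r=23=10111 popcount=4 -> skip
r=24=11000 popcount=2 -> skip
r=25=11001 popcount=3 -> skip
r=26=11010 popcount=3 -> skip
r=27=11011 popcount=4 -> skip
r=28=11100 popcount=3 -> skip
r=29=11101 popcount=4 -> skip
r=30=11110 popcount=4 -> skip
r=31=11111 popcount=5 -> skip
r=32=100000 popcount=1 -> skip
r=33=100001 popcount=2 -> skip
r=34=100010 popcount=2 -> skip
r=35=100011 popcount=3 -> skip
r=36=100100 popcount=2 -> skip
r=37=100101 popcount=3 -> skip
r=38=100110 popcount=3 -> skip
r=39=100111 popcount=4 -> skip
r=40=101000 popcount=2 -> skip
r=41=101001 popcount=3 -> skip
r=42=101010 popcount=3 -> skip
r=43=101011 popcount=4 -> skip
r=44=101100 popcount=3 -> skip
r=45=101101 popcount=4 -> skip
r=46=101110 popcount=4 -> skip
r=47=101111 popcount=5 -> skip
r=48=110000 popcount=2 -> skip
r=49=110001 popcount=3 -> skip
r=50=110010 popcount=3 -> skip
r=51=110011 popcount=4 -> skip
r=52=110100 popcount=3 -> skip
r=53=110101 popcount=4 -> skip
r=54=110110 popcount=4 -> skip
r=55=110111 popcount=5 -> skip
r=56=111000 popcount=3 -> skip
r=57=111001 popcount=4 -> skip
r=58=111010 popcount=4 -> skip
r=59=111011 popcount=5 -> skip
r=60=111100 popcount=4 -> skip
r=61=111101 popcount=5 -> skip
r=62=111110 popcount=5 -> skip
r=63=111111 popcount=6 -> skip
r=64=1000000 popcount=1 -> skip
r=65=1000001 popcount=2 -> skip
r=66=1000010 popcount=2 -> skip
r=67=1000011 popcount=3 -> skip
r=68=1000100 popcount=2 -> skip
Kept rows: none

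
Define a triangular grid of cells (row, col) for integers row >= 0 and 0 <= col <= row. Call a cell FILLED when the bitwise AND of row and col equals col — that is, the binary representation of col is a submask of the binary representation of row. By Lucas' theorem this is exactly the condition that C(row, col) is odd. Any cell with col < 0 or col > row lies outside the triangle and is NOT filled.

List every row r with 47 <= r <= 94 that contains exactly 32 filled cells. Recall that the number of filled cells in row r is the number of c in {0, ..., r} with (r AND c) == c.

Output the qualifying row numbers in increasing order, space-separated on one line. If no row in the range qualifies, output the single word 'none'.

Row r has 2^popcount(r) filled cells, so we need popcount(r) = log2(32) = 5.
Scan r = 47..94 and keep those with exactly 5 one-bits:
r=47=101111 popcount=5 -> KEEP
r=48=110000 popcount=2 -> skip
r=49=110001 popcount=3 -> skip
r=50=110010 popcount=3 -> skip
r=51=110011 popcount=4 -> skip
r=52=110100 popcount=3 -> skip
r=53=110101 popcount=4 -> skip
r=54=110110 popcount=4 -> skip
r=55=110111 popcount=5 -> KEEP
r=56=111000 popcount=3 -> skip
r=57=111001 popcount=4 -> skip
r=58=111010 popcount=4 -> skip
r=59=111011 popcount=5 -> KEEP
r=60=111100 popcount=4 -> skip
r=61=111101 popcount=5 -> KEEP
r=62=111110 popcount=5 -> KEEP
r=63=111111 popcount=6 -> skip
r=64=1000000 popcount=1 -> skip
r=65=1000001 popcount=2 -> skip
r=66=1000010 popcount=2 -> skip
r=67=1000011 popcount=3 -> skip
r=68=1000100 popcount=2 -> skip
r=69=1000101 popcount=3 -> skip
r=70=1000110 popcount=3 -> skip
r=71=1000111 popcount=4 -> skip
r=72=1001000 popcount=2 -> skip
r=73=1001001 popcount=3 -> skip
r=74=1001010 popcount=3 -> skip
r=75=1001011 popcount=4 -> skip
r=76=1001100 popcount=3 -> skip
r=77=1001101 popcount=4 -> skip
r=78=1001110 popcount=4 -> skip
r=79=1001111 popcount=5 -> KEEP
r=80=1010000 popcount=2 -> skip
r=81=1010001 popcount=3 -> skip
r=82=1010010 popcount=3 -> skip
r=83=1010011 popcount=4 -> skip
r=84=1010100 popcount=3 -> skip
r=85=1010101 popcount=4 -> skip
r=86=1010110 popcount=4 -> skip
r=87=1010111 popcount=5 -> KEEP
r=88=1011000 popcount=3 -> skip
r=89=1011001 popcount=4 -> skip
r=90=1011010 popcount=4 -> skip
r=91=1011011 popcount=5 -> KEEP
r=92=1011100 popcount=4 -> skip
r=93=1011101 popcount=5 -> KEEP
r=94=1011110 popcount=5 -> KEEP
Kept rows: 47 55 59 61 62 79 87 91 93 94

Answer: 47 55 59 61 62 79 87 91 93 94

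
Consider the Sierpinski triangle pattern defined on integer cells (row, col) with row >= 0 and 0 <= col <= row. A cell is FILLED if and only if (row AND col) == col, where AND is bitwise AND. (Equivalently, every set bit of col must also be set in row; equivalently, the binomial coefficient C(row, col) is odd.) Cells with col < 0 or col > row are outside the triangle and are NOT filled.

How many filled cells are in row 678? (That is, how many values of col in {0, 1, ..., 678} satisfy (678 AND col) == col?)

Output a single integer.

Answer: 32

Derivation:
678 in binary = 1010100110
popcount(678) = number of 1-bits in 1010100110 = 5
A col c satisfies (678 AND c) == c iff every set bit of c is also set in 678; each of the 5 set bits of 678 can independently be on or off in c.
count = 2^5 = 32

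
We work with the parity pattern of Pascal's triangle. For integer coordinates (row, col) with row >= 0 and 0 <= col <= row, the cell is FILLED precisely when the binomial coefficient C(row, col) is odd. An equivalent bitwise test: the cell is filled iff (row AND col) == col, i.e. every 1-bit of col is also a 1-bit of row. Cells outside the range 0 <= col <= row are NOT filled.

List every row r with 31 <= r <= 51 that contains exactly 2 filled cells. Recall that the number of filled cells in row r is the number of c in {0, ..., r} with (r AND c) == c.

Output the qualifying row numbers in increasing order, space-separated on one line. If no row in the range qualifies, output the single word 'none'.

Answer: 32

Derivation:
Row r has 2^popcount(r) filled cells, so we need popcount(r) = log2(2) = 1.
Scan r = 31..51 and keep those with exactly 1 one-bits:
r=31=11111 popcount=5 -> skip
r=32=100000 popcount=1 -> KEEP
r=33=100001 popcount=2 -> skip
r=34=100010 popcount=2 -> skip
r=35=100011 popcount=3 -> skip
r=36=100100 popcount=2 -> skip
r=37=100101 popcount=3 -> skip
r=38=100110 popcount=3 -> skip
r=39=100111 popcount=4 -> skip
r=40=101000 popcount=2 -> skip
r=41=101001 popcount=3 -> skip
r=42=101010 popcount=3 -> skip
r=43=101011 popcount=4 -> skip
r=44=101100 popcount=3 -> skip
r=45=101101 popcount=4 -> skip
r=46=101110 popcount=4 -> skip
r=47=101111 popcount=5 -> skip
r=48=110000 popcount=2 -> skip
r=49=110001 popcount=3 -> skip
r=50=110010 popcount=3 -> skip
r=51=110011 popcount=4 -> skip
Kept rows: 32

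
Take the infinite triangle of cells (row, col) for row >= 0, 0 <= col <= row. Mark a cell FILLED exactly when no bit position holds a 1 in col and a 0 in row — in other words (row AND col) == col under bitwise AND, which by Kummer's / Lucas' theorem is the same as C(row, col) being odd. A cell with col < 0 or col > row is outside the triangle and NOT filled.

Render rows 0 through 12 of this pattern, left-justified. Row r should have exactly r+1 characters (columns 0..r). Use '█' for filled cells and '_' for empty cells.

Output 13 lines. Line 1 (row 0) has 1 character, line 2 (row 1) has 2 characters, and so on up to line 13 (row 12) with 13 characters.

Answer: █
██
█_█
████
█___█
██__██
█_█_█_█
████████
█_______█
██______██
█_█_____█_█
████____████
█___█___█___█

Derivation:
r0=0: █
r1=1: ██
r2=10: █_█
r3=11: ████
r4=100: █___█
r5=101: ██__██
r6=110: █_█_█_█
r7=111: ████████
r8=1000: █_______█
r9=1001: ██______██
r10=1010: █_█_____█_█
r11=1011: ████____████
r12=1100: █___█___█___█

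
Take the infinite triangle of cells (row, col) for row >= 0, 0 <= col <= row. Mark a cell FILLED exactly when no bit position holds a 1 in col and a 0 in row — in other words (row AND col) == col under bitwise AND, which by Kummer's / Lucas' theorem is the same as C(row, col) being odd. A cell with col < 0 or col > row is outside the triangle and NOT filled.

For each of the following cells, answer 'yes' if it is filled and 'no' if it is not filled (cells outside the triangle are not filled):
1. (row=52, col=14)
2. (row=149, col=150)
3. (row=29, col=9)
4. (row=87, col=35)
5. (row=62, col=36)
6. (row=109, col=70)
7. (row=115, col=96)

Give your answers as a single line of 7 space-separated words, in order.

(52,14): row=0b110100, col=0b1110, row AND col = 0b100 = 4; 4 != 14 -> empty
(149,150): col outside [0, 149] -> not filled
(29,9): row=0b11101, col=0b1001, row AND col = 0b1001 = 9; 9 == 9 -> filled
(87,35): row=0b1010111, col=0b100011, row AND col = 0b11 = 3; 3 != 35 -> empty
(62,36): row=0b111110, col=0b100100, row AND col = 0b100100 = 36; 36 == 36 -> filled
(109,70): row=0b1101101, col=0b1000110, row AND col = 0b1000100 = 68; 68 != 70 -> empty
(115,96): row=0b1110011, col=0b1100000, row AND col = 0b1100000 = 96; 96 == 96 -> filled

Answer: no no yes no yes no yes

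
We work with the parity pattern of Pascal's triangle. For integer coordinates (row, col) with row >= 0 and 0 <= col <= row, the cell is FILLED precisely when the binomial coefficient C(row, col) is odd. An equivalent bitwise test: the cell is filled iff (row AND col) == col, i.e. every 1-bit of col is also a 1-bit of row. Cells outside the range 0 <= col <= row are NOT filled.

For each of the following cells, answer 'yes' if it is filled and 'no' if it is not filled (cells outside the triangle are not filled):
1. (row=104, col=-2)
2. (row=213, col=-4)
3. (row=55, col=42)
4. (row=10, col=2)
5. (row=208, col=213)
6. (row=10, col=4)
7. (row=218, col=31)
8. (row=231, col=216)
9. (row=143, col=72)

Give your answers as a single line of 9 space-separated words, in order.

Answer: no no no yes no no no no no

Derivation:
(104,-2): col outside [0, 104] -> not filled
(213,-4): col outside [0, 213] -> not filled
(55,42): row=0b110111, col=0b101010, row AND col = 0b100010 = 34; 34 != 42 -> empty
(10,2): row=0b1010, col=0b10, row AND col = 0b10 = 2; 2 == 2 -> filled
(208,213): col outside [0, 208] -> not filled
(10,4): row=0b1010, col=0b100, row AND col = 0b0 = 0; 0 != 4 -> empty
(218,31): row=0b11011010, col=0b11111, row AND col = 0b11010 = 26; 26 != 31 -> empty
(231,216): row=0b11100111, col=0b11011000, row AND col = 0b11000000 = 192; 192 != 216 -> empty
(143,72): row=0b10001111, col=0b1001000, row AND col = 0b1000 = 8; 8 != 72 -> empty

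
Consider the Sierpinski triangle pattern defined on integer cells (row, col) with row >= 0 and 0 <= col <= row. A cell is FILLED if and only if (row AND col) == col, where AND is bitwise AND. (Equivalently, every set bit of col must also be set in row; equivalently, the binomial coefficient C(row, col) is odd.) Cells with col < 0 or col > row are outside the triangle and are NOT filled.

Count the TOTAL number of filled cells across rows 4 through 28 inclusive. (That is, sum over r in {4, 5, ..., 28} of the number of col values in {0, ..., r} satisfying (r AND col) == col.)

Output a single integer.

Answer: 170

Derivation:
r4=100 pc1: +2 =2
r5=101 pc2: +4 =6
r6=110 pc2: +4 =10
r7=111 pc3: +8 =18
r8=1000 pc1: +2 =20
r9=1001 pc2: +4 =24
r10=1010 pc2: +4 =28
r11=1011 pc3: +8 =36
r12=1100 pc2: +4 =40
r13=1101 pc3: +8 =48
r14=1110 pc3: +8 =56
r15=1111 pc4: +16 =72
r16=10000 pc1: +2 =74
r17=10001 pc2: +4 =78
r18=10010 pc2: +4 =82
r19=10011 pc3: +8 =90
r20=10100 pc2: +4 =94
r21=10101 pc3: +8 =102
r22=10110 pc3: +8 =110
r23=10111 pc4: +16 =126
r24=11000 pc2: +4 =130
r25=11001 pc3: +8 =138
r26=11010 pc3: +8 =146
r27=11011 pc4: +16 =162
r28=11100 pc3: +8 =170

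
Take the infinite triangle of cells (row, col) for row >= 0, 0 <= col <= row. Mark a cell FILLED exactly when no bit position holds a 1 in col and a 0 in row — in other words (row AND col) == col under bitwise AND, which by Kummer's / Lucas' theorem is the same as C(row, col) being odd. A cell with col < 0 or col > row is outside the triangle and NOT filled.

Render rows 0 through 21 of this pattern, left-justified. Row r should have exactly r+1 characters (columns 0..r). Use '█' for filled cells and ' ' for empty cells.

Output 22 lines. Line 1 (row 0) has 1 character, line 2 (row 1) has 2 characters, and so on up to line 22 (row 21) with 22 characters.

Answer: █
██
█ █
████
█   █
██  ██
█ █ █ █
████████
█       █
██      ██
█ █     █ █
████    ████
█   █   █   █
██  ██  ██  ██
█ █ █ █ █ █ █ █
████████████████
█               █
██              ██
█ █             █ █
████            ████
█   █           █   █
██  ██          ██  ██

Derivation:
r0=0: █
r1=1: ██
r2=10: █ █
r3=11: ████
r4=100: █   █
r5=101: ██  ██
r6=110: █ █ █ █
r7=111: ████████
r8=1000: █       █
r9=1001: ██      ██
r10=1010: █ █     █ █
r11=1011: ████    ████
r12=1100: █   █   █   █
r13=1101: ██  ██  ██  ██
r14=1110: █ █ █ █ █ █ █ █
r15=1111: ████████████████
r16=10000: █               █
r17=10001: ██              ██
r18=10010: █ █             █ █
r19=10011: ████            ████
r20=10100: █   █           █   █
r21=10101: ██  ██          ██  ██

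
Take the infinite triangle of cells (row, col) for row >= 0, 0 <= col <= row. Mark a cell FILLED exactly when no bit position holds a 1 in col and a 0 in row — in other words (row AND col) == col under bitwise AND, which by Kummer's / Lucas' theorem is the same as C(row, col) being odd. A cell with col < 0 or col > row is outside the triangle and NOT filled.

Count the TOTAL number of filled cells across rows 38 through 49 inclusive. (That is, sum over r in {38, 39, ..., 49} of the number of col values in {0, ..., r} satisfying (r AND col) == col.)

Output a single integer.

Answer: 144

Derivation:
r38=100110 pc3: +8 =8
r39=100111 pc4: +16 =24
r40=101000 pc2: +4 =28
r41=101001 pc3: +8 =36
r42=101010 pc3: +8 =44
r43=101011 pc4: +16 =60
r44=101100 pc3: +8 =68
r45=101101 pc4: +16 =84
r46=101110 pc4: +16 =100
r47=101111 pc5: +32 =132
r48=110000 pc2: +4 =136
r49=110001 pc3: +8 =144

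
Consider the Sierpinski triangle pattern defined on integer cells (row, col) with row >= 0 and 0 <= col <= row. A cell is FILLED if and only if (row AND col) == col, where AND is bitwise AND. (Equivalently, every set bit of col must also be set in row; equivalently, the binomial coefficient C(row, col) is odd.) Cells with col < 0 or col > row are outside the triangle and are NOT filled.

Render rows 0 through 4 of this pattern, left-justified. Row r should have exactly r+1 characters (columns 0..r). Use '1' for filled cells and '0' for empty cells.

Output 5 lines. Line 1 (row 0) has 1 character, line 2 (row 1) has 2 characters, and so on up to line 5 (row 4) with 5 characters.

r0=0: 1
r1=1: 11
r2=10: 101
r3=11: 1111
r4=100: 10001

Answer: 1
11
101
1111
10001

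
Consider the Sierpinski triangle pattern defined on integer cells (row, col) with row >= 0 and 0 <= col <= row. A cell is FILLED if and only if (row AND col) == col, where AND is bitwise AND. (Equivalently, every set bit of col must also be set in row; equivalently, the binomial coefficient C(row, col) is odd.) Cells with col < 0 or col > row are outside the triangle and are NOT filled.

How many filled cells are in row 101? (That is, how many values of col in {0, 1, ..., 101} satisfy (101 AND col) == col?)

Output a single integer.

Answer: 16

Derivation:
101 in binary = 1100101
popcount(101) = number of 1-bits in 1100101 = 4
A col c satisfies (101 AND c) == c iff every set bit of c is also set in 101; each of the 4 set bits of 101 can independently be on or off in c.
count = 2^4 = 16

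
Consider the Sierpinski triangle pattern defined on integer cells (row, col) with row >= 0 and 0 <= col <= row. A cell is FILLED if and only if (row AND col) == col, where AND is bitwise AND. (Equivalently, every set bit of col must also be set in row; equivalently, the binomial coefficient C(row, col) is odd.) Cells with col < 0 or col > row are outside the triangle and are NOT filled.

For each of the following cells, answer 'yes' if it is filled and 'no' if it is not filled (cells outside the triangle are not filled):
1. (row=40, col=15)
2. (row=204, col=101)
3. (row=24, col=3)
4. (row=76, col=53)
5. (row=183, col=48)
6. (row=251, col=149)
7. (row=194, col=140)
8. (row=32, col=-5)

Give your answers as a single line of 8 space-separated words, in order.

(40,15): row=0b101000, col=0b1111, row AND col = 0b1000 = 8; 8 != 15 -> empty
(204,101): row=0b11001100, col=0b1100101, row AND col = 0b1000100 = 68; 68 != 101 -> empty
(24,3): row=0b11000, col=0b11, row AND col = 0b0 = 0; 0 != 3 -> empty
(76,53): row=0b1001100, col=0b110101, row AND col = 0b100 = 4; 4 != 53 -> empty
(183,48): row=0b10110111, col=0b110000, row AND col = 0b110000 = 48; 48 == 48 -> filled
(251,149): row=0b11111011, col=0b10010101, row AND col = 0b10010001 = 145; 145 != 149 -> empty
(194,140): row=0b11000010, col=0b10001100, row AND col = 0b10000000 = 128; 128 != 140 -> empty
(32,-5): col outside [0, 32] -> not filled

Answer: no no no no yes no no no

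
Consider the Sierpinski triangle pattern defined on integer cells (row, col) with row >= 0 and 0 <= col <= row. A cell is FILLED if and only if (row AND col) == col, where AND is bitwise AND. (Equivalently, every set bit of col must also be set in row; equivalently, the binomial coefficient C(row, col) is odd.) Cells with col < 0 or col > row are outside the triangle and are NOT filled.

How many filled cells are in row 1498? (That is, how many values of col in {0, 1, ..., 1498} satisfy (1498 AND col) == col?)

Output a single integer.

Answer: 128

Derivation:
1498 in binary = 10111011010
popcount(1498) = number of 1-bits in 10111011010 = 7
A col c satisfies (1498 AND c) == c iff every set bit of c is also set in 1498; each of the 7 set bits of 1498 can independently be on or off in c.
count = 2^7 = 128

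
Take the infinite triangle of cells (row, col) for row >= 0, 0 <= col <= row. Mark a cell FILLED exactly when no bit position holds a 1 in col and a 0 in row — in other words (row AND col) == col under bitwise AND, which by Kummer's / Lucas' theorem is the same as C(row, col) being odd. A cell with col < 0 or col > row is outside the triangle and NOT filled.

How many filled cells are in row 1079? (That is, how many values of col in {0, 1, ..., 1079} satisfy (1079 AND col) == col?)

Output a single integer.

1079 in binary = 10000110111
popcount(1079) = number of 1-bits in 10000110111 = 6
A col c satisfies (1079 AND c) == c iff every set bit of c is also set in 1079; each of the 6 set bits of 1079 can independently be on or off in c.
count = 2^6 = 64

Answer: 64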